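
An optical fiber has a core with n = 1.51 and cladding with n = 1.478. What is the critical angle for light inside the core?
θc = arcsin(n_cladding/n_core) = 78.18°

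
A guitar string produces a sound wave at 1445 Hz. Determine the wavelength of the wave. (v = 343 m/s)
λ = v/f = 0.2374 m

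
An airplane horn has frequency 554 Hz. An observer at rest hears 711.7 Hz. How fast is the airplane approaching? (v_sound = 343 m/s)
v_s = v·(1 − f/f_obs) = 76 m/s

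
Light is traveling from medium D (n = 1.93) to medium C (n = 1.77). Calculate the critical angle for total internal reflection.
θc = arcsin(n₂/n₁) = 66.51°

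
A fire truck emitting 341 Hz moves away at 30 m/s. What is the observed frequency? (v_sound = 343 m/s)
f_obs = f·v/(v + v_s) = 313.6 Hz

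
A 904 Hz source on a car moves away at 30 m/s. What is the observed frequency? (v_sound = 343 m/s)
f_obs = f·v/(v + v_s) = 831.3 Hz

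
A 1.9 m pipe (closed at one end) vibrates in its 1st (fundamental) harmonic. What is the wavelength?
λₙ = 4L/n = 7.6 m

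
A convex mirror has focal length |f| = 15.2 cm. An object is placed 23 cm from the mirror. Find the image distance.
f = −15.2 cm (convex); 1/di = 1/f − 1/do → di = -9.152 cm (virtual image, behind mirror)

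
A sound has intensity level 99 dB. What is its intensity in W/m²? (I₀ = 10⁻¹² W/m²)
I = I₀·10^(β/10) = 7.94 × 10⁻³ W/m²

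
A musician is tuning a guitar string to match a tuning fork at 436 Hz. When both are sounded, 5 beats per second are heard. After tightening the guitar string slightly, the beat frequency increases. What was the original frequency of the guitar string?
441 Hz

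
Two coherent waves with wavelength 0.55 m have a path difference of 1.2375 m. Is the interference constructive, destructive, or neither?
neither (partial) — path difference = 2.25λ, neither a whole number of wavelengths nor an odd multiple of λ/2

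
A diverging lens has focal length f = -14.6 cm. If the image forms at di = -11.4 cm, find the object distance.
1/do = 1/f − 1/di → do = 52.01 cm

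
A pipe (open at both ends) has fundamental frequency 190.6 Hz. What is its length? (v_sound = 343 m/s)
L = v/(2f₁) = 0.8998 m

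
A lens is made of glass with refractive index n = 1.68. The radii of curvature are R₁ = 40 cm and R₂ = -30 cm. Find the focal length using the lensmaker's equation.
1/f = (n − 1)(1/R₁ − 1/R₂) → f = 25.21 cm (converging lens)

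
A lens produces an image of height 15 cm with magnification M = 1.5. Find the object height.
ho = |hi|/|M| = 10 cm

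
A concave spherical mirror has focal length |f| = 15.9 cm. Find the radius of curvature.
R = 2|f| = 31.8 cm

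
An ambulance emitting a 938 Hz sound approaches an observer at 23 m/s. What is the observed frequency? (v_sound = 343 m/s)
f_obs = f·v/(v − v_s) = 1005 Hz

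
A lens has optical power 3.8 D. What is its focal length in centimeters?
f = 1/P = 26.32 cm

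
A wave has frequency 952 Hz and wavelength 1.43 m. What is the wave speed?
v = fλ = 1361 m/s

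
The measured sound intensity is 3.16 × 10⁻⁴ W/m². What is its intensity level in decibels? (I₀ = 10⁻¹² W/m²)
β = 10·log₁₀(I/I₀) = 85 dB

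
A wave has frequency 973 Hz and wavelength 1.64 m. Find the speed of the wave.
v = fλ = 1596 m/s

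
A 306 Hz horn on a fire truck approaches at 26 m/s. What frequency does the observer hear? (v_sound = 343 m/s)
f_obs = f·v/(v − v_s) = 331.1 Hz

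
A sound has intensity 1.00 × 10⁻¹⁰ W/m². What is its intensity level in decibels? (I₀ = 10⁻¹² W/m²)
β = 10·log₁₀(I/I₀) = 20 dB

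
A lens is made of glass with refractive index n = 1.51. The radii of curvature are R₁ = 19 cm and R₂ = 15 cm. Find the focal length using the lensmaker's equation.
1/f = (n − 1)(1/R₁ − 1/R₂) → f = -139.7 cm (diverging lens)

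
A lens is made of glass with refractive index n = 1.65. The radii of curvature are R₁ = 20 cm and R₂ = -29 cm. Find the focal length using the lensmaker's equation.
1/f = (n − 1)(1/R₁ − 1/R₂) → f = 18.21 cm (converging lens)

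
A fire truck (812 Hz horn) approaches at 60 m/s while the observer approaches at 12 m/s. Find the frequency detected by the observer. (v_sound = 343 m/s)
f_obs = f·(v + v_o)/(v − v_s) = 1019 Hz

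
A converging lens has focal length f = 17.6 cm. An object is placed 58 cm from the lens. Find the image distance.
1/di = 1/f − 1/do → di = 25.27 cm (real image)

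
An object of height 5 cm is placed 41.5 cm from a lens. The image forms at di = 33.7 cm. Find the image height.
hi = (-di/do) × ho = -4.06 cm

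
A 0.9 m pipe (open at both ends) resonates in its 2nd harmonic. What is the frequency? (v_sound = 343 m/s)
fₙ = nv/(2L) = 381.1 Hz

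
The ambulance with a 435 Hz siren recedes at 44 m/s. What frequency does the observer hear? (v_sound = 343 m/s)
f_obs = f·v/(v + v_s) = 385.5 Hz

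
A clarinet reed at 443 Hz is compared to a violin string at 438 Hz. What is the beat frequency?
5 Hz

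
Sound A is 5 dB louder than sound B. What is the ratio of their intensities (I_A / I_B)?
I_A/I_B = 10^(Δβ/10) = 3.162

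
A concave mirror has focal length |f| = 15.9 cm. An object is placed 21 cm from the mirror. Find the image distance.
f = +15.9 cm (concave); 1/di = 1/f − 1/do → di = 65.47 cm (real image, in front of mirror)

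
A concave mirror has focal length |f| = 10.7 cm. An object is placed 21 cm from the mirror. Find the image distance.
f = +10.7 cm (concave); 1/di = 1/f − 1/do → di = 21.82 cm (real image, in front of mirror)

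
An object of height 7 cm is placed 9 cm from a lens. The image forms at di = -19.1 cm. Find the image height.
hi = (-di/do) × ho = 14.86 cm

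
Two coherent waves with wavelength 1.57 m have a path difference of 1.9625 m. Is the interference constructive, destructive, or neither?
neither (partial) — path difference = 1.25λ, neither a whole number of wavelengths nor an odd multiple of λ/2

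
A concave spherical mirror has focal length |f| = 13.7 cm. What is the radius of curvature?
R = 2|f| = 27.4 cm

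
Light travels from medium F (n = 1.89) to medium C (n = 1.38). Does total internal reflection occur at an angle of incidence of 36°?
θc = arcsin(n₂/n₁) = 46.9°; 36° < θc, so no — the ray refracts.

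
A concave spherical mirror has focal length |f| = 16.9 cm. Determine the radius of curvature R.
R = 2|f| = 33.8 cm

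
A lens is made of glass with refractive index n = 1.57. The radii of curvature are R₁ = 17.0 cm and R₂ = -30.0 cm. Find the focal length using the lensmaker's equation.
1/f = (n − 1)(1/R₁ − 1/R₂) → f = 19.04 cm (converging lens)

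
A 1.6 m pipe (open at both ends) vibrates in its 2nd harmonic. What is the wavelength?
λₙ = 2L/n = 1.6 m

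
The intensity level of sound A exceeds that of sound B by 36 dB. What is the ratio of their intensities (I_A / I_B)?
I_A/I_B = 10^(Δβ/10) = 3981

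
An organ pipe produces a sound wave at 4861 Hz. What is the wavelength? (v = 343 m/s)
λ = v/f = 0.07056 m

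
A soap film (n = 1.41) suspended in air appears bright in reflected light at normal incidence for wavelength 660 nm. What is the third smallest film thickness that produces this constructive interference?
2nt = (m − ½)λ with m = 3 → t = (m − ½)λ/(2n) = 585.1 nm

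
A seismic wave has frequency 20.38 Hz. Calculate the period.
T = 1/f = 0.04907 s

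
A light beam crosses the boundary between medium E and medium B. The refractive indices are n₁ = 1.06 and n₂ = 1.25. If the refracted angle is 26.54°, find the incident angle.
sin θ₁ = (n₂/n₁)·sin θ₂ → θ₁ = 31.8°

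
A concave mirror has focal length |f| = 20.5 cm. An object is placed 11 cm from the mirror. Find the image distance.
f = +20.5 cm (concave); 1/di = 1/f − 1/do → di = -23.74 cm (virtual image, behind mirror)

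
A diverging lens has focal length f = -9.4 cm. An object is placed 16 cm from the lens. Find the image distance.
1/di = 1/f − 1/do → di = -5.921 cm (virtual image)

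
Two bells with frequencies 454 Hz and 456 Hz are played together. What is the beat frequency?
2 Hz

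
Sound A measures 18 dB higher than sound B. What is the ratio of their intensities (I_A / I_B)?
I_A/I_B = 10^(Δβ/10) = 63.1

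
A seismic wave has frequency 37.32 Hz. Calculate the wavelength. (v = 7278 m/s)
λ = v/f = 195 m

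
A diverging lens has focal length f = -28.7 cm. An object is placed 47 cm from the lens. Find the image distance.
1/di = 1/f − 1/do → di = -17.82 cm (virtual image)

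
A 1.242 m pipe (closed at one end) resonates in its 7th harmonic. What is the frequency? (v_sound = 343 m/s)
fₙ = nv/(4L) = 483.3 Hz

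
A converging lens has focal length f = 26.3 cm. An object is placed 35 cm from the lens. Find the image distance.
1/di = 1/f − 1/do → di = 105.8 cm (real image)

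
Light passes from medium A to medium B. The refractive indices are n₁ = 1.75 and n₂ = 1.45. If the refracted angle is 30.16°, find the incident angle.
sin θ₁ = (n₂/n₁)·sin θ₂ → θ₁ = 24.6°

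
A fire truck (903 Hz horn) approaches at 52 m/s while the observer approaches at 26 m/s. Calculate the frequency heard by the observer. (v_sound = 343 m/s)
f_obs = f·(v + v_o)/(v − v_s) = 1145 Hz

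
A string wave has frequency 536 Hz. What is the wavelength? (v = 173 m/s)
λ = v/f = 0.3228 m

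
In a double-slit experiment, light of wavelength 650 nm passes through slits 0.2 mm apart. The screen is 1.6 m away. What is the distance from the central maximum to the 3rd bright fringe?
y = mλL/d = 15.6 mm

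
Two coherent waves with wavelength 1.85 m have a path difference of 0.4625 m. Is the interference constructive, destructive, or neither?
neither (partial) — path difference = 0.25λ, neither a whole number of wavelengths nor an odd multiple of λ/2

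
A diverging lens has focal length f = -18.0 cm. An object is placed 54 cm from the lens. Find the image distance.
1/di = 1/f − 1/do → di = -13.5 cm (virtual image)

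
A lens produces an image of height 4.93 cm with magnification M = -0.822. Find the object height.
ho = |hi|/|M| = 5.998 cm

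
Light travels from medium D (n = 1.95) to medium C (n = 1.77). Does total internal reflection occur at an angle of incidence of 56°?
θc = arcsin(n₂/n₁) = 65.19°; 56° < θc, so no — the ray refracts.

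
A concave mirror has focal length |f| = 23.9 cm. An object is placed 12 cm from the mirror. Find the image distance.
f = +23.9 cm (concave); 1/di = 1/f − 1/do → di = -24.1 cm (virtual image, behind mirror)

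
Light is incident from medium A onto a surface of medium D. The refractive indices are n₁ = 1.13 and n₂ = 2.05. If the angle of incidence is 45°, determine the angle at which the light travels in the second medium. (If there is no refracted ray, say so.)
sin θ₂ = (n₁/n₂)·sin θ₁ = 0.3898 → θ₂ = 22.94°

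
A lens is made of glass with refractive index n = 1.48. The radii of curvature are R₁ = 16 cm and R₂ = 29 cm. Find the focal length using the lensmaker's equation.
1/f = (n − 1)(1/R₁ − 1/R₂) → f = 74.36 cm (converging lens)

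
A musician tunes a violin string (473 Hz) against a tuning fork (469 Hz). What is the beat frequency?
4 Hz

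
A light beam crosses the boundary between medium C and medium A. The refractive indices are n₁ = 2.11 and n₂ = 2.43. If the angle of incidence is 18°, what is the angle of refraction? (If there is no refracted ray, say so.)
sin θ₂ = (n₁/n₂)·sin θ₁ = 0.2683 → θ₂ = 15.56°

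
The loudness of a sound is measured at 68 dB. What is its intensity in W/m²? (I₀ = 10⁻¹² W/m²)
I = I₀·10^(β/10) = 6.31 × 10⁻⁶ W/m²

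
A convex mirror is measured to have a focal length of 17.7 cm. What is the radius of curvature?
R = 2|f| = 35.4 cm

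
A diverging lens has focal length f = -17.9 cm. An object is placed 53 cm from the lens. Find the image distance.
1/di = 1/f − 1/do → di = -13.38 cm (virtual image)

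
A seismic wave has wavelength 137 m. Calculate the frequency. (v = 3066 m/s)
f = v/λ = 22.38 Hz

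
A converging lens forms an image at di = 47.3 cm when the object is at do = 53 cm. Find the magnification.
M = −di/do = -0.8925 (inverted image)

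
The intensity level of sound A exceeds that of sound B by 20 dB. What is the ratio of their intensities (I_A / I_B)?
I_A/I_B = 10^(Δβ/10) = 100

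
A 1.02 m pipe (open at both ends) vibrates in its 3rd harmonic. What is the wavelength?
λₙ = 2L/n = 0.68 m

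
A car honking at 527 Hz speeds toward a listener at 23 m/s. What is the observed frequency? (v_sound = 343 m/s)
f_obs = f·v/(v − v_s) = 564.9 Hz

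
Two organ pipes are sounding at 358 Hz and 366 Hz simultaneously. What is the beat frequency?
8 Hz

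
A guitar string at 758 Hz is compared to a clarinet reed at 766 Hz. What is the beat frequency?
8 Hz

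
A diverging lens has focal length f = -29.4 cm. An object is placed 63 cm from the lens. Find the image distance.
1/di = 1/f − 1/do → di = -20.05 cm (virtual image)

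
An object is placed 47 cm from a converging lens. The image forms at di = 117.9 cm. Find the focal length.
1/f = 1/do + 1/di → f = 33.6 cm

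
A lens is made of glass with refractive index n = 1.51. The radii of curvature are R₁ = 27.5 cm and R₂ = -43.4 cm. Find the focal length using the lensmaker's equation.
1/f = (n − 1)(1/R₁ − 1/R₂) → f = 33.01 cm (converging lens)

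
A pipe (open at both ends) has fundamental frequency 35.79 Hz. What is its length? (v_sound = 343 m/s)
L = v/(2f₁) = 4.792 m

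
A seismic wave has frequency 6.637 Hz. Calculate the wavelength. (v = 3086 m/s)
λ = v/f = 465 m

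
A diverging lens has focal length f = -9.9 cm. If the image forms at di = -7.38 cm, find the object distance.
1/do = 1/f − 1/di → do = 28.99 cm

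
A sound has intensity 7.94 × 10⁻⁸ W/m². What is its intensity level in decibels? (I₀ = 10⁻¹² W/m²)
β = 10·log₁₀(I/I₀) = 49 dB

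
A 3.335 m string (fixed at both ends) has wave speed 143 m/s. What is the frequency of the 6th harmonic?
fₙ = nv/(2L) = 128.6 Hz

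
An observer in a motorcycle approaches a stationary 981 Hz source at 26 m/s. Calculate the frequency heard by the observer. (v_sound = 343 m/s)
f_obs = f·(v + v_o)/v = 1055 Hz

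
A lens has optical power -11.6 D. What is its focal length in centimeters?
f = 1/P = -8.621 cm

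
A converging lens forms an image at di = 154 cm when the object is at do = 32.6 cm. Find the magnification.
M = −di/do = -4.724 (inverted image)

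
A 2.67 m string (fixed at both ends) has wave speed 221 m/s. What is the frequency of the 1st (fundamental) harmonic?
fₙ = nv/(2L) = 41.39 Hz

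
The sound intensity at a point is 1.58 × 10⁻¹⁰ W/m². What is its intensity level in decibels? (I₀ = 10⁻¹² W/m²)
β = 10·log₁₀(I/I₀) = 21.99 dB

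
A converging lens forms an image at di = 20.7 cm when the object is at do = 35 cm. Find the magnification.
M = −di/do = -0.5914 (inverted image)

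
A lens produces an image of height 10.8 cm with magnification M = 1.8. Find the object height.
ho = |hi|/|M| = 6 cm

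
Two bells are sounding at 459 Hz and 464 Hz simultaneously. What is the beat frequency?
5 Hz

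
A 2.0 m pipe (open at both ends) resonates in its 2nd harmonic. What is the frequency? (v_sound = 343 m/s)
fₙ = nv/(2L) = 171.5 Hz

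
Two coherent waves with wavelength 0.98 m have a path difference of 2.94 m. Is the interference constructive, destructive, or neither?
constructive — path difference = 3λ, a whole number of wavelengths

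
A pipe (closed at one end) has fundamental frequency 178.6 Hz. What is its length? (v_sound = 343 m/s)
L = v/(4f₁) = 0.4801 m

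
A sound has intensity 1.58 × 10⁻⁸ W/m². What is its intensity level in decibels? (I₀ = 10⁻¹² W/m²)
β = 10·log₁₀(I/I₀) = 41.99 dB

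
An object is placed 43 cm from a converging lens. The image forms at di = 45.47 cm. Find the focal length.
1/f = 1/do + 1/di → f = 22.1 cm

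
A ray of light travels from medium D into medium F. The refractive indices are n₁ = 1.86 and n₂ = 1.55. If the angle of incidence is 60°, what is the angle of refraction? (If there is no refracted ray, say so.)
sin θ₂ = (n₁/n₂)·sin θ₁ = 1.039 > 1, so there is no refracted ray — the light undergoes total internal reflection.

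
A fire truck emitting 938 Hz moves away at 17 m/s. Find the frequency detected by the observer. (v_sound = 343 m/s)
f_obs = f·v/(v + v_s) = 893.7 Hz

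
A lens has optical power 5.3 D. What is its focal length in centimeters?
f = 1/P = 18.87 cm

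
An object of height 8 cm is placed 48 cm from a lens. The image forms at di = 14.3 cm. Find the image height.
hi = (-di/do) × ho = -2.383 cm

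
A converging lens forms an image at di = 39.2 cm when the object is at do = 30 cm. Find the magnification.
M = −di/do = -1.307 (inverted image)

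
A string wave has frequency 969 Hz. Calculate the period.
T = 1/f = 0.001032 s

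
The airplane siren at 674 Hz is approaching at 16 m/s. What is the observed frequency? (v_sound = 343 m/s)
f_obs = f·v/(v − v_s) = 707 Hz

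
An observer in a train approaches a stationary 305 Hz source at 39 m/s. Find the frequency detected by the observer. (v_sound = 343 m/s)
f_obs = f·(v + v_o)/v = 339.7 Hz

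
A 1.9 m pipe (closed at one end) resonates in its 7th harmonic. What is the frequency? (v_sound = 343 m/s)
fₙ = nv/(4L) = 315.9 Hz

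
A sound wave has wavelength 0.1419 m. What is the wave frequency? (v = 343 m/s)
f = v/λ = 2417 Hz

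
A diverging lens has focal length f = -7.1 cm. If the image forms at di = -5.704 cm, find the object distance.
1/do = 1/f − 1/di → do = 29.01 cm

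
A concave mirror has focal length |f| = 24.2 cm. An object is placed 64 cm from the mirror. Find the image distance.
f = +24.2 cm (concave); 1/di = 1/f − 1/do → di = 38.91 cm (real image, in front of mirror)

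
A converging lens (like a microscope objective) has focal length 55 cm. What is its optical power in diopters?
P = 1/f = 1.818 D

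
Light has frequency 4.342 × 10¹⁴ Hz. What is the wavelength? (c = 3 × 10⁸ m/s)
λ = c/f = 690.9 nm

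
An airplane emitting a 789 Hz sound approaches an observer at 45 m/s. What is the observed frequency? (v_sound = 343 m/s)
f_obs = f·v/(v − v_s) = 908.1 Hz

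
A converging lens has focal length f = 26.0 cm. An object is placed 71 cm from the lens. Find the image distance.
1/di = 1/f − 1/do → di = 41.02 cm (real image)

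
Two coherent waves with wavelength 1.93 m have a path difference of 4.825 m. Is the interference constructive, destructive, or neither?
destructive — path difference = 2.5λ, an odd multiple of λ/2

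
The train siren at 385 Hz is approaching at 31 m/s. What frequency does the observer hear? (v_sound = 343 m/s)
f_obs = f·v/(v − v_s) = 423.3 Hz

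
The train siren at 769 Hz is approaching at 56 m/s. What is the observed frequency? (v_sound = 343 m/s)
f_obs = f·v/(v − v_s) = 919 Hz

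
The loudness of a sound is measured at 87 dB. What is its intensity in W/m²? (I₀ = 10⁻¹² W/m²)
I = I₀·10^(β/10) = 5.01 × 10⁻⁴ W/m²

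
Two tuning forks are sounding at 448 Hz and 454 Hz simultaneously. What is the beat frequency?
6 Hz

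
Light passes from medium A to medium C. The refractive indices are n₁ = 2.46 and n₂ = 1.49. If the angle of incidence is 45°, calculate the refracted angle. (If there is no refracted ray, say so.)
sin θ₂ = (n₁/n₂)·sin θ₁ = 1.167 > 1, so there is no refracted ray — the light undergoes total internal reflection.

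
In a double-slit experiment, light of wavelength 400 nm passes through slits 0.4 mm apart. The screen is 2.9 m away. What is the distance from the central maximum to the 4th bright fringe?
y = mλL/d = 11.6 mm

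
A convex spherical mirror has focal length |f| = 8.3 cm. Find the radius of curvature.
R = 2|f| = 16.6 cm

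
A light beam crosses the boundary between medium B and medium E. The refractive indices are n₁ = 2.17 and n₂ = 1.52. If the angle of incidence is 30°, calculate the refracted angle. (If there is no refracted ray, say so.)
sin θ₂ = (n₁/n₂)·sin θ₁ = 0.7138 → θ₂ = 45.55°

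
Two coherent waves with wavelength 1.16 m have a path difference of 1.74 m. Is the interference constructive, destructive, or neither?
destructive — path difference = 1.5λ, an odd multiple of λ/2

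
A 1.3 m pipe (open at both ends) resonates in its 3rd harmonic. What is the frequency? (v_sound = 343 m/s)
fₙ = nv/(2L) = 395.8 Hz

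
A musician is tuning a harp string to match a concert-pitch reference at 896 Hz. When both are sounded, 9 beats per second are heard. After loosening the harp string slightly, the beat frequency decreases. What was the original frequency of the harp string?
905 Hz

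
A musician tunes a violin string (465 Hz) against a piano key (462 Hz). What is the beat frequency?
3 Hz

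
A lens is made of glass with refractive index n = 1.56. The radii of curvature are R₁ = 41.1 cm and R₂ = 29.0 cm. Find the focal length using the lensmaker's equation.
1/f = (n − 1)(1/R₁ − 1/R₂) → f = -175.9 cm (diverging lens)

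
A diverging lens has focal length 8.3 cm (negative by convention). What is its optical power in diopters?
P = 1/f = -12.05 D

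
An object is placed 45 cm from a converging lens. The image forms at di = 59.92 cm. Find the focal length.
1/f = 1/do + 1/di → f = 25.7 cm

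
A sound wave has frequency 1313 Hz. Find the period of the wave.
T = 1/f = 7.616 × 10⁻⁴ s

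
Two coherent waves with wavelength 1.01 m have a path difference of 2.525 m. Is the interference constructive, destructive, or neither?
destructive — path difference = 2.5λ, an odd multiple of λ/2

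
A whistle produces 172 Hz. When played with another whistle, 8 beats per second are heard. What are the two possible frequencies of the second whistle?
f₂ = 172 ± 8 Hz → 180 Hz or 164 Hz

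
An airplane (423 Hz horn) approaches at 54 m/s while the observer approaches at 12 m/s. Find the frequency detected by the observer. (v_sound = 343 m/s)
f_obs = f·(v + v_o)/(v − v_s) = 519.6 Hz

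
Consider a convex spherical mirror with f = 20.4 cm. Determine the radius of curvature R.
R = 2|f| = 40.8 cm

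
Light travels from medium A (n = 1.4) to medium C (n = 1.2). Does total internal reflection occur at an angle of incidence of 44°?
θc = arcsin(n₂/n₁) = 59°; 44° < θc, so no — the ray refracts.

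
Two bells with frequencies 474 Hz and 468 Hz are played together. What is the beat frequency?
6 Hz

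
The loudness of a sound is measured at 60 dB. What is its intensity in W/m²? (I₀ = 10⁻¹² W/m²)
I = I₀·10^(β/10) = 1.00 × 10⁻⁶ W/m²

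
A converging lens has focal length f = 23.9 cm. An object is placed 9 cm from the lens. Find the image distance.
1/di = 1/f − 1/do → di = -14.44 cm (virtual image)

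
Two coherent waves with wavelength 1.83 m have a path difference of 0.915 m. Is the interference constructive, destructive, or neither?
destructive — path difference = 0.5λ, an odd multiple of λ/2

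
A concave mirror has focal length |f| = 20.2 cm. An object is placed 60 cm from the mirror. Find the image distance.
f = +20.2 cm (concave); 1/di = 1/f − 1/do → di = 30.45 cm (real image, in front of mirror)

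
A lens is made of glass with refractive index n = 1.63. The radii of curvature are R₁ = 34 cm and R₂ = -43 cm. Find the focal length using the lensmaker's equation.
1/f = (n − 1)(1/R₁ − 1/R₂) → f = 30.14 cm (converging lens)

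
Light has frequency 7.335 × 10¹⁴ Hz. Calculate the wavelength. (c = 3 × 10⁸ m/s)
λ = c/f = 409 nm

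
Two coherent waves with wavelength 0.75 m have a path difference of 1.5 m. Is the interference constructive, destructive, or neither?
constructive — path difference = 2λ, a whole number of wavelengths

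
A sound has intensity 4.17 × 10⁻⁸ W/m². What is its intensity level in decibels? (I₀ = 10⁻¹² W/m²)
β = 10·log₁₀(I/I₀) = 46.2 dB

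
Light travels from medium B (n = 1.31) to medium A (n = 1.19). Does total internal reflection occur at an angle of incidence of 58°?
θc = arcsin(n₂/n₁) = 65.28°; 58° < θc, so no — the ray refracts.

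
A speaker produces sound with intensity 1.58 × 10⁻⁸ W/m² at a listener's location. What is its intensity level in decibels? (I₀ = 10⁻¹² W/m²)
β = 10·log₁₀(I/I₀) = 41.99 dB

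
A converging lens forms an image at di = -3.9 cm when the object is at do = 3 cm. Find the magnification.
M = −di/do = 1.3 (upright image)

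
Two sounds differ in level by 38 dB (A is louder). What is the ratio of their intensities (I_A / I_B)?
I_A/I_B = 10^(Δβ/10) = 6310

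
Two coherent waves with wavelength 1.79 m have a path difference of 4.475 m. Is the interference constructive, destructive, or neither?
destructive — path difference = 2.5λ, an odd multiple of λ/2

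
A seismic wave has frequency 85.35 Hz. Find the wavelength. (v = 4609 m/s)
λ = v/f = 54 m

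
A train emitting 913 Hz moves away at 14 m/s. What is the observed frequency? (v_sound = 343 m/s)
f_obs = f·v/(v + v_s) = 877.2 Hz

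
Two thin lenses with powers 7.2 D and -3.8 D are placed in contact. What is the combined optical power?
P_total = P₁ + P₂ = 3.4 D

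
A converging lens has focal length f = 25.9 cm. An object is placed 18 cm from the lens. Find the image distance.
1/di = 1/f − 1/do → di = -59.01 cm (virtual image)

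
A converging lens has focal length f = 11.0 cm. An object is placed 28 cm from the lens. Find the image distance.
1/di = 1/f − 1/do → di = 18.12 cm (real image)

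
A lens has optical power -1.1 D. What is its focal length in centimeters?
f = 1/P = -90.91 cm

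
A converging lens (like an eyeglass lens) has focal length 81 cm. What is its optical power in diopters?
P = 1/f = 1.235 D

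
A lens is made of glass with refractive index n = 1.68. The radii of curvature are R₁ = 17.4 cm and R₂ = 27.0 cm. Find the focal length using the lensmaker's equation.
1/f = (n − 1)(1/R₁ − 1/R₂) → f = 71.97 cm (converging lens)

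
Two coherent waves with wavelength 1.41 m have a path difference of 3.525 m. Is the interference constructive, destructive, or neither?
destructive — path difference = 2.5λ, an odd multiple of λ/2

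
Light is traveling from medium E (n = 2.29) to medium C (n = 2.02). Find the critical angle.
θc = arcsin(n₂/n₁) = 61.9°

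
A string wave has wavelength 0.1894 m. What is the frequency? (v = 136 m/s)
f = v/λ = 718.1 Hz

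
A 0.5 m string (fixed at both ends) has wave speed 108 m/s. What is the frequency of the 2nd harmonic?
fₙ = nv/(2L) = 216 Hz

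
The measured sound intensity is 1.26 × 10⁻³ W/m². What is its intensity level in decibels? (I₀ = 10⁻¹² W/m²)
β = 10·log₁₀(I/I₀) = 91 dB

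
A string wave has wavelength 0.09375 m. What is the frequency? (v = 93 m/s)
f = v/λ = 992 Hz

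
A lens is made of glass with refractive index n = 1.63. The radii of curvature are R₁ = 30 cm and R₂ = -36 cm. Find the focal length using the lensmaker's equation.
1/f = (n − 1)(1/R₁ − 1/R₂) → f = 25.97 cm (converging lens)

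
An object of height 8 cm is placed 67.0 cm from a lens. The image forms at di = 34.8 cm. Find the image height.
hi = (-di/do) × ho = -4.155 cm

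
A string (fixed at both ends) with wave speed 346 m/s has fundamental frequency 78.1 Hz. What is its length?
L = v/(2f₁) = 2.215 m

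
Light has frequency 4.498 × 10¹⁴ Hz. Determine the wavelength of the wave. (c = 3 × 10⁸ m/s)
λ = c/f = 667 nm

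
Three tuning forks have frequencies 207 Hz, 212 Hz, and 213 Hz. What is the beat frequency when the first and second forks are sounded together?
5 Hz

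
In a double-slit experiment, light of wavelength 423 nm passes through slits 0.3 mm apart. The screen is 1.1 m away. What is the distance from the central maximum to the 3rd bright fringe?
y = mλL/d = 4.653 mm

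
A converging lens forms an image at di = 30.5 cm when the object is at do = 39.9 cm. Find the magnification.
M = −di/do = -0.7644 (inverted image)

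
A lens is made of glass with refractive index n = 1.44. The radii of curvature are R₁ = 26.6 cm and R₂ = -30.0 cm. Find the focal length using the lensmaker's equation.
1/f = (n − 1)(1/R₁ − 1/R₂) → f = 32.04 cm (converging lens)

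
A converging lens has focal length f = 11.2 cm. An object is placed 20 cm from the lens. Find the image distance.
1/di = 1/f − 1/do → di = 25.45 cm (real image)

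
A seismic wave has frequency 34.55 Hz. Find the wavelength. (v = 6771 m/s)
λ = v/f = 196 m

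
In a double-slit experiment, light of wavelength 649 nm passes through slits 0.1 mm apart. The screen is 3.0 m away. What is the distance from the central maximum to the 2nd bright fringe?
y = mλL/d = 38.94 mm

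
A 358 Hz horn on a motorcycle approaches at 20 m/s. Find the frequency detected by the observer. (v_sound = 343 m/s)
f_obs = f·v/(v − v_s) = 380.2 Hz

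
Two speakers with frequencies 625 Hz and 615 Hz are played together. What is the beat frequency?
10 Hz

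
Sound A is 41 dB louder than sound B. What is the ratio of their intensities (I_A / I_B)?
I_A/I_B = 10^(Δβ/10) = 12590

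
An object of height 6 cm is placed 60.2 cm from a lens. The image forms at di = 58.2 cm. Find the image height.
hi = (-di/do) × ho = -5.801 cm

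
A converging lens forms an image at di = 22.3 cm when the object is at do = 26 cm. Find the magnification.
M = −di/do = -0.8577 (inverted image)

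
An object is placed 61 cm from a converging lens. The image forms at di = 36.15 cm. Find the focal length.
1/f = 1/do + 1/di → f = 22.7 cm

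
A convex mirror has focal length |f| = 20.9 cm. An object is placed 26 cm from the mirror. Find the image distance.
f = −20.9 cm (convex); 1/di = 1/f − 1/do → di = -11.59 cm (virtual image, behind mirror)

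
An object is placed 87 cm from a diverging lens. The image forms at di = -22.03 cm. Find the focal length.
1/f = 1/do + 1/di → f = -29.5 cm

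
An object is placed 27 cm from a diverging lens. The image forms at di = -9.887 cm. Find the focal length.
1/f = 1/do + 1/di → f = -15.6 cm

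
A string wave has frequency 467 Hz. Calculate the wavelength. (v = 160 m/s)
λ = v/f = 0.3426 m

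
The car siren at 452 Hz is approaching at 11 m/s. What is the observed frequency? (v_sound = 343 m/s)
f_obs = f·v/(v − v_s) = 467 Hz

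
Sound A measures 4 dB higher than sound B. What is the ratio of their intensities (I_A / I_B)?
I_A/I_B = 10^(Δβ/10) = 2.512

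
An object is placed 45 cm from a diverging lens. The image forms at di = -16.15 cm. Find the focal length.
1/f = 1/do + 1/di → f = -25.19 cm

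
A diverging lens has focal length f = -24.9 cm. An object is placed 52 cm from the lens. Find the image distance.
1/di = 1/f − 1/do → di = -16.84 cm (virtual image)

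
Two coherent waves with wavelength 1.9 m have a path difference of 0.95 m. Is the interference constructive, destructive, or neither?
destructive — path difference = 0.5λ, an odd multiple of λ/2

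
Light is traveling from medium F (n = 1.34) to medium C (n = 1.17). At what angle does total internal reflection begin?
θc = arcsin(n₂/n₁) = 60.82°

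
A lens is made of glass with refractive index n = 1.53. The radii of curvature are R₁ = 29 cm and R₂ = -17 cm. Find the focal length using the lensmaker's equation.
1/f = (n − 1)(1/R₁ − 1/R₂) → f = 20.22 cm (converging lens)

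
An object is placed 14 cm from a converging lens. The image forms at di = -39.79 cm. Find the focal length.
1/f = 1/do + 1/di → f = 21.6 cm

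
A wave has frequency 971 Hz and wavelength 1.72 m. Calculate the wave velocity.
v = fλ = 1670 m/s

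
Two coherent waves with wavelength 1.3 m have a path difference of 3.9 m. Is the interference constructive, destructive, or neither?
constructive — path difference = 3λ, a whole number of wavelengths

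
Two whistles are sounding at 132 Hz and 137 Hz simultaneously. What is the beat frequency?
5 Hz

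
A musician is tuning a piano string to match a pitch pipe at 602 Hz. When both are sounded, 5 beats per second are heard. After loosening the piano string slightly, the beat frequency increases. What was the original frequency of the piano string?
597 Hz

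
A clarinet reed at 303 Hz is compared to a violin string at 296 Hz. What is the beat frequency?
7 Hz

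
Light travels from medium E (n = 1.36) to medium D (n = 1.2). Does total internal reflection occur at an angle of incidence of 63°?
θc = arcsin(n₂/n₁) = 61.93°; 63° > θc, so yes — total internal reflection.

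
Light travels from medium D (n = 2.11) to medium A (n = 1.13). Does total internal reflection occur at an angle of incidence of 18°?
θc = arcsin(n₂/n₁) = 32.38°; 18° < θc, so no — the ray refracts.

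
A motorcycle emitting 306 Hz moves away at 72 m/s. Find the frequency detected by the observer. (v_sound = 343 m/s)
f_obs = f·v/(v + v_s) = 252.9 Hz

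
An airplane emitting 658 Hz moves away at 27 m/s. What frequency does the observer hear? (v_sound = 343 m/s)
f_obs = f·v/(v + v_s) = 610 Hz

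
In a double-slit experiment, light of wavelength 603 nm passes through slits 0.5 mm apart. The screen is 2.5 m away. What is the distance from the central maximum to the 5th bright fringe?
y = mλL/d = 15.07 mm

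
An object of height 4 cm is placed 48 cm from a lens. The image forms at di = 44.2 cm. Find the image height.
hi = (-di/do) × ho = -3.683 cm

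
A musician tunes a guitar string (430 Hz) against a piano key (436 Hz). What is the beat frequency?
6 Hz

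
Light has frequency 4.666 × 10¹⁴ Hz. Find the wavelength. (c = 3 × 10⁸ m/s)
λ = c/f = 642.9 nm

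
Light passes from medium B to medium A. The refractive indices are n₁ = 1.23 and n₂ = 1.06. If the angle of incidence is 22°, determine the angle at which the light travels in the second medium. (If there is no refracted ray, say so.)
sin θ₂ = (n₁/n₂)·sin θ₁ = 0.4347 → θ₂ = 25.77°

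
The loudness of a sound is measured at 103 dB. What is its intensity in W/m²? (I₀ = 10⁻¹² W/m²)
I = I₀·10^(β/10) = 2.00 × 10⁻² W/m²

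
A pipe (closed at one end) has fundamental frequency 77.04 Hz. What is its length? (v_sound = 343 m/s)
L = v/(4f₁) = 1.113 m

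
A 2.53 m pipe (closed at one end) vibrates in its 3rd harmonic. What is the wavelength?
λₙ = 4L/n = 3.373 m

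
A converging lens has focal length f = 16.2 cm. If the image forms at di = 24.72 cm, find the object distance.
1/do = 1/f − 1/di → do = 47 cm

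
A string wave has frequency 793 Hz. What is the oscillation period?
T = 1/f = 0.001261 s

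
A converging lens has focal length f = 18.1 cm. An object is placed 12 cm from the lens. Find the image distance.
1/di = 1/f − 1/do → di = -35.61 cm (virtual image)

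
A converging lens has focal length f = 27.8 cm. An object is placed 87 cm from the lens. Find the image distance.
1/di = 1/f − 1/do → di = 40.85 cm (real image)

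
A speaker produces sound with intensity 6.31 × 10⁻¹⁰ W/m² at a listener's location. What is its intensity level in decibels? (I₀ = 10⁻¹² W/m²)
β = 10·log₁₀(I/I₀) = 28 dB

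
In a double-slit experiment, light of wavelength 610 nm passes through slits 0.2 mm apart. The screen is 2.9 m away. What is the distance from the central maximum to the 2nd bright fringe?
y = mλL/d = 17.69 mm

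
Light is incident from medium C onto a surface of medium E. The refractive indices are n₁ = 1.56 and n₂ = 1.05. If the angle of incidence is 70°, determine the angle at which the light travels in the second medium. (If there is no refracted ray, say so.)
sin θ₂ = (n₁/n₂)·sin θ₁ = 1.396 > 1, so there is no refracted ray — the light undergoes total internal reflection.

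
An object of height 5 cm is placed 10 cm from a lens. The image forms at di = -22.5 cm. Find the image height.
hi = (-di/do) × ho = 11.25 cm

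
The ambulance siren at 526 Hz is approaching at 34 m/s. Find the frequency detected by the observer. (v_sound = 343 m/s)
f_obs = f·v/(v − v_s) = 583.9 Hz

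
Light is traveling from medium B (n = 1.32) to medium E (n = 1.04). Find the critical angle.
θc = arcsin(n₂/n₁) = 51.99°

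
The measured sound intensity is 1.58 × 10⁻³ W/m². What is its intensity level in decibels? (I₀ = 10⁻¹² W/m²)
β = 10·log₁₀(I/I₀) = 91.99 dB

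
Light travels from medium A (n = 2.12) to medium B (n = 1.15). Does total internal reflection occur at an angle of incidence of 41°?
θc = arcsin(n₂/n₁) = 32.85°; 41° > θc, so yes — total internal reflection.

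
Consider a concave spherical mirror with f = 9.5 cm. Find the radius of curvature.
R = 2|f| = 19 cm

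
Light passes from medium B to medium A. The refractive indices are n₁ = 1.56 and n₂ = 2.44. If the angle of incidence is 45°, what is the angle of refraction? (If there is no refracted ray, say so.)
sin θ₂ = (n₁/n₂)·sin θ₁ = 0.4521 → θ₂ = 26.88°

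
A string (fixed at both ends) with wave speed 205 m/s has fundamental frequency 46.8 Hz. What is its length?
L = v/(2f₁) = 2.19 m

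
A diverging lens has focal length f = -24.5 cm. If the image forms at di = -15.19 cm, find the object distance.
1/do = 1/f − 1/di → do = 39.97 cm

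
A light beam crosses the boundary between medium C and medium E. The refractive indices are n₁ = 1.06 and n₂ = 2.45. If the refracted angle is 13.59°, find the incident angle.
sin θ₁ = (n₂/n₁)·sin θ₂ → θ₁ = 32.89°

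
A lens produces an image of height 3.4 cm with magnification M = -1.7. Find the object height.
ho = |hi|/|M| = 2 cm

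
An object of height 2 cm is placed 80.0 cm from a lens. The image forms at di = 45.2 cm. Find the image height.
hi = (-di/do) × ho = -1.13 cm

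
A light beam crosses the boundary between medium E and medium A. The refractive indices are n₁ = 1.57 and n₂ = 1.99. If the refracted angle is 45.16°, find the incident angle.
sin θ₁ = (n₂/n₁)·sin θ₂ → θ₁ = 64°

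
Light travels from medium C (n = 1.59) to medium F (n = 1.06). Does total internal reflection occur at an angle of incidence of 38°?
θc = arcsin(n₂/n₁) = 41.81°; 38° < θc, so no — the ray refracts.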